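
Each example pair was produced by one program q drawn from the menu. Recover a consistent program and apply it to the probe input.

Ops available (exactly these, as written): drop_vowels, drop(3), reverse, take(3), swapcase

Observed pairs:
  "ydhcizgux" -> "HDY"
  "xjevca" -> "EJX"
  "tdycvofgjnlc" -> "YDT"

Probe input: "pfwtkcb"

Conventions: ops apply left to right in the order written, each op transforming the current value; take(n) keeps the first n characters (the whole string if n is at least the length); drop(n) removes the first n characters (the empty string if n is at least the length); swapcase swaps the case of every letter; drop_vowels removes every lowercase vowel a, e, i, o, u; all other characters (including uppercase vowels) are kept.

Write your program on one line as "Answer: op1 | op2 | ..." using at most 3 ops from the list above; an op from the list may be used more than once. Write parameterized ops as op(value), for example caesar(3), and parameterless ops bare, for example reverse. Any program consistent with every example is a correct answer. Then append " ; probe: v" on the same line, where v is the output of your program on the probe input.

swapcase | take(3) | reverse ; probe: "WFP"

Check, running the answer program on each example:
  "ydhcizgux" -> "YDHCIZGUX" -> "YDH" -> "HDY"
  "xjevca" -> "XJEVCA" -> "XJE" -> "EJX"
  "tdycvofgjnlc" -> "TDYCVOFGJNLC" -> "TDY" -> "YDT"
  probe: "pfwtkcb" -> "PFWTKCB" -> "PFW" -> "WFP"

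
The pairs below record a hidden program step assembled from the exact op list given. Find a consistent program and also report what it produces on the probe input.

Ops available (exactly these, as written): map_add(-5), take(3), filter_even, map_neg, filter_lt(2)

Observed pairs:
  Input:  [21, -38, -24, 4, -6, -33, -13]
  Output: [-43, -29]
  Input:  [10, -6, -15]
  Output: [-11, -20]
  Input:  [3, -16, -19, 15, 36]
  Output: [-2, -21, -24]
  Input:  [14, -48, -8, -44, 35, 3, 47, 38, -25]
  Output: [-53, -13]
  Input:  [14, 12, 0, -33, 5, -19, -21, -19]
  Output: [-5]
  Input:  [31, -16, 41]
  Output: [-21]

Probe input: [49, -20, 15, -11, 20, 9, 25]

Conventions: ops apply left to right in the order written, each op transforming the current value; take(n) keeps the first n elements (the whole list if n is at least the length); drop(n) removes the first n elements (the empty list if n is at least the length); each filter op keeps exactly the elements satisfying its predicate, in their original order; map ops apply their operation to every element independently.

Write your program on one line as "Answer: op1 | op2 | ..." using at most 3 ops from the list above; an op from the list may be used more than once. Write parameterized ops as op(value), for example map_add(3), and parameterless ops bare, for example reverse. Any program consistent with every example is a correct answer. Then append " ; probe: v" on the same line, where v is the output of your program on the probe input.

map_add(-5) | take(3) | filter_lt(2) ; probe: [-25]

Check, running the answer program on each example:
  [21, -38, -24, 4, -6, -33, -13] -> [16, -43, -29, -1, -11, -38, -18] -> [16, -43, -29] -> [-43, -29]
  [10, -6, -15] -> [5, -11, -20] -> [5, -11, -20] -> [-11, -20]
  [3, -16, -19, 15, 36] -> [-2, -21, -24, 10, 31] -> [-2, -21, -24] -> [-2, -21, -24]
  [14, -48, -8, -44, 35, 3, 47, 38, -25] -> [9, -53, -13, -49, 30, -2, 42, 33, -30] -> [9, -53, -13] -> [-53, -13]
  [14, 12, 0, -33, 5, -19, -21, -19] -> [9, 7, -5, -38, 0, -24, -26, -24] -> [9, 7, -5] -> [-5]
  [31, -16, 41] -> [26, -21, 36] -> [26, -21, 36] -> [-21]
  probe: [49, -20, 15, -11, 20, 9, 25] -> [44, -25, 10, -16, 15, 4, 20] -> [44, -25, 10] -> [-25]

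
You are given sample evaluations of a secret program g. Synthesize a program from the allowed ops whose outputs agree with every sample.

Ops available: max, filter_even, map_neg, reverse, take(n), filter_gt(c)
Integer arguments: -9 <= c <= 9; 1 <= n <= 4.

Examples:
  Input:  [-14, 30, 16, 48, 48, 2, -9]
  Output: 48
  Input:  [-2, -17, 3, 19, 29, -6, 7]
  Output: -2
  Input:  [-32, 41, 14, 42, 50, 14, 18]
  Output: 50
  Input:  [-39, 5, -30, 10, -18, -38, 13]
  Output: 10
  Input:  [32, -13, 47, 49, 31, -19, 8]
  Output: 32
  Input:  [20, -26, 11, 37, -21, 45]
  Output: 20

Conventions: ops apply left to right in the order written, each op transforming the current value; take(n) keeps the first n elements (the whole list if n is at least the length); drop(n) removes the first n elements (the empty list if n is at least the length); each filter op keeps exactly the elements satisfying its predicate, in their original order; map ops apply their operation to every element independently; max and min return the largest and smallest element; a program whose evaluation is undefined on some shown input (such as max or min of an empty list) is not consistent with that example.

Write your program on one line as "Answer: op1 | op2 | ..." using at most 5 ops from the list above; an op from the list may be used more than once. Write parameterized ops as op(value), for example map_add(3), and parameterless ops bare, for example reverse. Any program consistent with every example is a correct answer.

reverse | filter_even | reverse | filter_gt(-8) | max

Check, running the answer program on each example:
  [-14, 30, 16, 48, 48, 2, -9] -> [-9, 2, 48, 48, 16, 30, -14] -> [2, 48, 48, 16, 30, -14] -> [-14, 30, 16, 48, 48, 2] -> [30, 16, 48, 48, 2] -> 48
  [-2, -17, 3, 19, 29, -6, 7] -> [7, -6, 29, 19, 3, -17, -2] -> [-6, -2] -> [-2, -6] -> [-2, -6] -> -2
  [-32, 41, 14, 42, 50, 14, 18] -> [18, 14, 50, 42, 14, 41, -32] -> [18, 14, 50, 42, 14, -32] -> [-32, 14, 42, 50, 14, 18] -> [14, 42, 50, 14, 18] -> 50
  [-39, 5, -30, 10, -18, -38, 13] -> [13, -38, -18, 10, -30, 5, -39] -> [-38, -18, 10, -30] -> [-30, 10, -18, -38] -> [10] -> 10
  [32, -13, 47, 49, 31, -19, 8] -> [8, -19, 31, 49, 47, -13, 32] -> [8, 32] -> [32, 8] -> [32, 8] -> 32
  [20, -26, 11, 37, -21, 45] -> [45, -21, 37, 11, -26, 20] -> [-26, 20] -> [20, -26] -> [20] -> 20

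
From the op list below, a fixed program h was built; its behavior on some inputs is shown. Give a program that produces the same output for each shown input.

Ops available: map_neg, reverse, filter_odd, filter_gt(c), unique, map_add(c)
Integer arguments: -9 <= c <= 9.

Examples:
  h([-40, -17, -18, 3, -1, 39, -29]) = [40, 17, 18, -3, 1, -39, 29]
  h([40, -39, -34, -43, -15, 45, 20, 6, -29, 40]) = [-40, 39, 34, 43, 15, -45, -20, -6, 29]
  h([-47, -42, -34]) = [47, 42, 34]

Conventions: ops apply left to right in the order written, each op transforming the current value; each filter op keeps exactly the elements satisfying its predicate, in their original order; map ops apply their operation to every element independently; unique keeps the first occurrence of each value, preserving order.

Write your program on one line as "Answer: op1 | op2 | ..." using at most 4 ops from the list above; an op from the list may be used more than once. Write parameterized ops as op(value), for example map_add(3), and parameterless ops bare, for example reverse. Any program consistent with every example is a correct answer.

reverse | map_neg | reverse | unique

Check, running the answer program on each example:
  [-40, -17, -18, 3, -1, 39, -29] -> [-29, 39, -1, 3, -18, -17, -40] -> [29, -39, 1, -3, 18, 17, 40] -> [40, 17, 18, -3, 1, -39, 29] -> [40, 17, 18, -3, 1, -39, 29]
  [40, -39, -34, -43, -15, 45, 20, 6, -29, 40] -> [40, -29, 6, 20, 45, -15, -43, -34, -39, 40] -> [-40, 29, -6, -20, -45, 15, 43, 34, 39, -40] -> [-40, 39, 34, 43, 15, -45, -20, -6, 29, -40] -> [-40, 39, 34, 43, 15, -45, -20, -6, 29]
  [-47, -42, -34] -> [-34, -42, -47] -> [34, 42, 47] -> [47, 42, 34] -> [47, 42, 34]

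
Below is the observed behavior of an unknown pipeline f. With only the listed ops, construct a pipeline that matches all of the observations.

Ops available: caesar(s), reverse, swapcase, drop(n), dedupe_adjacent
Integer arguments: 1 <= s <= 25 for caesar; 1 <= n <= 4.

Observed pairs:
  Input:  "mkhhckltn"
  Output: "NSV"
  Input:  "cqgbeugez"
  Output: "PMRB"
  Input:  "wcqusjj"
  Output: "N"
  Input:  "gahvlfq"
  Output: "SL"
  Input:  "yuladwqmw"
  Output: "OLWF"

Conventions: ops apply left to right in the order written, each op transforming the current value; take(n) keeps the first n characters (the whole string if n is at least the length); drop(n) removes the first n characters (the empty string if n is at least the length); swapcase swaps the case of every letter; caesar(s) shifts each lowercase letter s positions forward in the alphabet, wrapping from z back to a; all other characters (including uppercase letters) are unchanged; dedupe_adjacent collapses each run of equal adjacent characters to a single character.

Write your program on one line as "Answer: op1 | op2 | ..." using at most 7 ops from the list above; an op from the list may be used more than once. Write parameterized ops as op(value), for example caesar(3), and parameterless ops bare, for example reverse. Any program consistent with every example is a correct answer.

caesar(11) | drop(1) | swapcase | dedupe_adjacent | reverse | drop(4)

Check, running the answer program on each example:
  "mkhhckltn" -> "xvssnvwey" -> "vssnvwey" -> "VSSNVWEY" -> "VSNVWEY" -> "YEWVNSV" -> "NSV"
  "cqgbeugez" -> "nbrmpfrpk" -> "brmpfrpk" -> "BRMPFRPK" -> "BRMPFRPK" -> "KPRFPMRB" -> "PMRB"
  "wcqusjj" -> "hnbfduu" -> "nbfduu" -> "NBFDUU" -> "NBFDU" -> "UDFBN" -> "N"
  "gahvlfq" -> "rlsgwqb" -> "lsgwqb" -> "LSGWQB" -> "LSGWQB" -> "BQWGSL" -> "SL"
  "yuladwqmw" -> "jfwlohbxh" -> "fwlohbxh" -> "FWLOHBXH" -> "FWLOHBXH" -> "HXBHOLWF" -> "OLWF"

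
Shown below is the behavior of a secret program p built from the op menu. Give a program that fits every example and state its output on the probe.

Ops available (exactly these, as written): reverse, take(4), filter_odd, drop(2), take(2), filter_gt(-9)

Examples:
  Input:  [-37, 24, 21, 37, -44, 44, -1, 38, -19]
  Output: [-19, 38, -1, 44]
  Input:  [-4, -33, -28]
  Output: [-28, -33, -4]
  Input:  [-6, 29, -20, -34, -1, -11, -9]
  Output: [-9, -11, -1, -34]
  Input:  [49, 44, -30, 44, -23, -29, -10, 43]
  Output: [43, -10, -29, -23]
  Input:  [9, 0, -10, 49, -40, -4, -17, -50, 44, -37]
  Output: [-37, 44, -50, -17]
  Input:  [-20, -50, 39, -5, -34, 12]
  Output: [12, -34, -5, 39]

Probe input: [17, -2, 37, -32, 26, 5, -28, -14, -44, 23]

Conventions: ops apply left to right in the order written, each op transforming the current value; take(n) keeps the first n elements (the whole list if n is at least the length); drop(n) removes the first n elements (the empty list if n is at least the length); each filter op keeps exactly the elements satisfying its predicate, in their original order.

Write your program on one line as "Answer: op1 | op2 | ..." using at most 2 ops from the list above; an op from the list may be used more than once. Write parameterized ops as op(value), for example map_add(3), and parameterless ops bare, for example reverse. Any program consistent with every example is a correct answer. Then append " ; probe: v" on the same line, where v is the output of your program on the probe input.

reverse | take(4) ; probe: [23, -44, -14, -28]

Check, running the answer program on each example:
  [-37, 24, 21, 37, -44, 44, -1, 38, -19] -> [-19, 38, -1, 44, -44, 37, 21, 24, -37] -> [-19, 38, -1, 44]
  [-4, -33, -28] -> [-28, -33, -4] -> [-28, -33, -4]
  [-6, 29, -20, -34, -1, -11, -9] -> [-9, -11, -1, -34, -20, 29, -6] -> [-9, -11, -1, -34]
  [49, 44, -30, 44, -23, -29, -10, 43] -> [43, -10, -29, -23, 44, -30, 44, 49] -> [43, -10, -29, -23]
  [9, 0, -10, 49, -40, -4, -17, -50, 44, -37] -> [-37, 44, -50, -17, -4, -40, 49, -10, 0, 9] -> [-37, 44, -50, -17]
  [-20, -50, 39, -5, -34, 12] -> [12, -34, -5, 39, -50, -20] -> [12, -34, -5, 39]
  probe: [17, -2, 37, -32, 26, 5, -28, -14, -44, 23] -> [23, -44, -14, -28, 5, 26, -32, 37, -2, 17] -> [23, -44, -14, -28]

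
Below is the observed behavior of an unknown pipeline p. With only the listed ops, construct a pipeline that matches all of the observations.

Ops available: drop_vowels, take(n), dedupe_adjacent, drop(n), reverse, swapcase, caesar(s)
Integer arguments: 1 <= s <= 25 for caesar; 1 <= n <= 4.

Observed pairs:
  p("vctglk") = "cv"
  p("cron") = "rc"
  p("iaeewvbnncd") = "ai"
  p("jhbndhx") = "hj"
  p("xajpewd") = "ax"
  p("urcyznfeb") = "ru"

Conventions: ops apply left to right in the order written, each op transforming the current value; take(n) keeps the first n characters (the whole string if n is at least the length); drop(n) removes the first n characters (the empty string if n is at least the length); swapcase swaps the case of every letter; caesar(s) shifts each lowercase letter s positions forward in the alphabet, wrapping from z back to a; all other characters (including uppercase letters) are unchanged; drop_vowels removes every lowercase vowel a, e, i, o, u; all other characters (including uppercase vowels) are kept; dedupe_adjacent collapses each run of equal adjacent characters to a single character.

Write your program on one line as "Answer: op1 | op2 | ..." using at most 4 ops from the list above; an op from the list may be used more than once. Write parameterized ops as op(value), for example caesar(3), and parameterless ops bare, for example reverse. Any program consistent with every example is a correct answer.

dedupe_adjacent | take(2) | reverse

Check, running the answer program on each example:
  "vctglk" -> "vctglk" -> "vc" -> "cv"
  "cron" -> "cron" -> "cr" -> "rc"
  "iaeewvbnncd" -> "iaewvbncd" -> "ia" -> "ai"
  "jhbndhx" -> "jhbndhx" -> "jh" -> "hj"
  "xajpewd" -> "xajpewd" -> "xa" -> "ax"
  "urcyznfeb" -> "urcyznfeb" -> "ur" -> "ru"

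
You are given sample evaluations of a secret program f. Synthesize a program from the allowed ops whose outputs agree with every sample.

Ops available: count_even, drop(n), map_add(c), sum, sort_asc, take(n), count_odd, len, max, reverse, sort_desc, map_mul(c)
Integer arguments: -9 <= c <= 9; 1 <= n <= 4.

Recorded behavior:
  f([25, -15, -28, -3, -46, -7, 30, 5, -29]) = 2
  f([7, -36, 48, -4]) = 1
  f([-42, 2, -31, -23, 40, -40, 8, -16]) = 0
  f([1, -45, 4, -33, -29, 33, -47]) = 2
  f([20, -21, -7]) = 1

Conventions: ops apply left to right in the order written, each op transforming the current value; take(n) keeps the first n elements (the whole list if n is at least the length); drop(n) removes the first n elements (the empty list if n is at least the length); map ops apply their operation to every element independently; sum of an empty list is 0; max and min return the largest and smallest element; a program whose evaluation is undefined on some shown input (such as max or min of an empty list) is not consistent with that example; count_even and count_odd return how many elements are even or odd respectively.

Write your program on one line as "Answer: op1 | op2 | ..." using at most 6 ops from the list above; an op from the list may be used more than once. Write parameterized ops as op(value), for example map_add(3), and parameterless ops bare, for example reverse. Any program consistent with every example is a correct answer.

take(2) | reverse | sort_desc | reverse | count_odd

Check, running the answer program on each example:
  [25, -15, -28, -3, -46, -7, 30, 5, -29] -> [25, -15] -> [-15, 25] -> [25, -15] -> [-15, 25] -> 2
  [7, -36, 48, -4] -> [7, -36] -> [-36, 7] -> [7, -36] -> [-36, 7] -> 1
  [-42, 2, -31, -23, 40, -40, 8, -16] -> [-42, 2] -> [2, -42] -> [2, -42] -> [-42, 2] -> 0
  [1, -45, 4, -33, -29, 33, -47] -> [1, -45] -> [-45, 1] -> [1, -45] -> [-45, 1] -> 2
  [20, -21, -7] -> [20, -21] -> [-21, 20] -> [20, -21] -> [-21, 20] -> 1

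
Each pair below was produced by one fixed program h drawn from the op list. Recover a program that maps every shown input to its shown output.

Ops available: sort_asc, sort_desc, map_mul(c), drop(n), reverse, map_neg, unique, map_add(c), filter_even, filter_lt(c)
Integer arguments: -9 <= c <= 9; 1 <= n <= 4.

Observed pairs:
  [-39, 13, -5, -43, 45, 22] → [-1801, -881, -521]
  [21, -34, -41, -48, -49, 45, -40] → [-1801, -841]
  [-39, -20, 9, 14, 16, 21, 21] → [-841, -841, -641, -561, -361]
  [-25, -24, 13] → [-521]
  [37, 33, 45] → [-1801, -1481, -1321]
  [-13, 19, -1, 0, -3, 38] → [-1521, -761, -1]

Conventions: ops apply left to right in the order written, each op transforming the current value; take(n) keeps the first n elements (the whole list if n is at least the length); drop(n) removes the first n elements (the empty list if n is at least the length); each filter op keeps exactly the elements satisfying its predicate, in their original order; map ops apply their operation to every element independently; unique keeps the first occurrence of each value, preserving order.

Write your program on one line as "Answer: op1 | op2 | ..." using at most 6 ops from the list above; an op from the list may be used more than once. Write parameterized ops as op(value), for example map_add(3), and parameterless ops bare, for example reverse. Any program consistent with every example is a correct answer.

sort_desc | map_neg | map_mul(8) | map_mul(5) | map_add(-1) | filter_lt(5)

Check, running the answer program on each example:
  [-39, 13, -5, -43, 45, 22] -> [45, 22, 13, -5, -39, -43] -> [-45, -22, -13, 5, 39, 43] -> [-360, -176, -104, 40, 312, 344] -> [-1800, -880, -520, 200, 1560, 1720] -> [-1801, -881, -521, 199, 1559, 1719] -> [-1801, -881, -521]
  [21, -34, -41, -48, -49, 45, -40] -> [45, 21, -34, -40, -41, -48, -49] -> [-45, -21, 34, 40, 41, 48, 49] -> [-360, -168, 272, 320, 328, 384, 392] -> [-1800, -840, 1360, 1600, 1640, 1920, 1960] -> [-1801, -841, 1359, 1599, 1639, 1919, 1959] -> [-1801, -841]
  [-39, -20, 9, 14, 16, 21, 21] -> [21, 21, 16, 14, 9, -20, -39] -> [-21, -21, -16, -14, -9, 20, 39] -> [-168, -168, -128, -112, -72, 160, 312] -> [-840, -840, -640, -560, -360, 800, 1560] -> [-841, -841, -641, -561, -361, 799, 1559] -> [-841, -841, -641, -561, -361]
  [-25, -24, 13] -> [13, -24, -25] -> [-13, 24, 25] -> [-104, 192, 200] -> [-520, 960, 1000] -> [-521, 959, 999] -> [-521]
  [37, 33, 45] -> [45, 37, 33] -> [-45, -37, -33] -> [-360, -296, -264] -> [-1800, -1480, -1320] -> [-1801, -1481, -1321] -> [-1801, -1481, -1321]
  [-13, 19, -1, 0, -3, 38] -> [38, 19, 0, -1, -3, -13] -> [-38, -19, 0, 1, 3, 13] -> [-304, -152, 0, 8, 24, 104] -> [-1520, -760, 0, 40, 120, 520] -> [-1521, -761, -1, 39, 119, 519] -> [-1521, -761, -1]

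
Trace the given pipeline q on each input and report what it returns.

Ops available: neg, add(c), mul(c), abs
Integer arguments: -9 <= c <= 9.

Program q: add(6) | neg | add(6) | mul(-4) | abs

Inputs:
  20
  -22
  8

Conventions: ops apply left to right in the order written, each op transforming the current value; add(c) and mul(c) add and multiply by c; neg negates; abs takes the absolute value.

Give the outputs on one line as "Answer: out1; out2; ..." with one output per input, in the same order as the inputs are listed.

Execution, op by op:
  20 -> 26 -> -26 -> -20 -> 80 -> 80
  -22 -> -16 -> 16 -> 22 -> -88 -> 88
  8 -> 14 -> -14 -> -8 -> 32 -> 32

80; 88; 32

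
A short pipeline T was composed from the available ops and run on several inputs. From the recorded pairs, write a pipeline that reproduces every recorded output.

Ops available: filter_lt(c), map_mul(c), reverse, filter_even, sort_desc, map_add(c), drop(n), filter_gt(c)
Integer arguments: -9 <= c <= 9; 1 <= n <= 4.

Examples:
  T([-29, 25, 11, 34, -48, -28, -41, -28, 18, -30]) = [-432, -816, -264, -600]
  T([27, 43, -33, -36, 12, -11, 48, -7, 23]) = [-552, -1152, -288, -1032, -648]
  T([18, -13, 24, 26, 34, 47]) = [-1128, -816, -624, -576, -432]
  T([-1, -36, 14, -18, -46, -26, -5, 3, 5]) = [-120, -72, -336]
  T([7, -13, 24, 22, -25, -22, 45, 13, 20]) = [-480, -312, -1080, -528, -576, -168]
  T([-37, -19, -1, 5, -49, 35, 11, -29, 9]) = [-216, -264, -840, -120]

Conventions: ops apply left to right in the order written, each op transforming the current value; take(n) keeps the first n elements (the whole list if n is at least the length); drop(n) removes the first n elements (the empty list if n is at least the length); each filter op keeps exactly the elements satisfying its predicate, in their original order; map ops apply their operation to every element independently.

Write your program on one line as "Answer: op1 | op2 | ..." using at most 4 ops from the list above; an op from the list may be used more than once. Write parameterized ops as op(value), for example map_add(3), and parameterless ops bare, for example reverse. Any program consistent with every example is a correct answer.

map_mul(-8) | filter_lt(6) | reverse | map_mul(3)

Check, running the answer program on each example:
  [-29, 25, 11, 34, -48, -28, -41, -28, 18, -30] -> [232, -200, -88, -272, 384, 224, 328, 224, -144, 240] -> [-200, -88, -272, -144] -> [-144, -272, -88, -200] -> [-432, -816, -264, -600]
  [27, 43, -33, -36, 12, -11, 48, -7, 23] -> [-216, -344, 264, 288, -96, 88, -384, 56, -184] -> [-216, -344, -96, -384, -184] -> [-184, -384, -96, -344, -216] -> [-552, -1152, -288, -1032, -648]
  [18, -13, 24, 26, 34, 47] -> [-144, 104, -192, -208, -272, -376] -> [-144, -192, -208, -272, -376] -> [-376, -272, -208, -192, -144] -> [-1128, -816, -624, -576, -432]
  [-1, -36, 14, -18, -46, -26, -5, 3, 5] -> [8, 288, -112, 144, 368, 208, 40, -24, -40] -> [-112, -24, -40] -> [-40, -24, -112] -> [-120, -72, -336]
  [7, -13, 24, 22, -25, -22, 45, 13, 20] -> [-56, 104, -192, -176, 200, 176, -360, -104, -160] -> [-56, -192, -176, -360, -104, -160] -> [-160, -104, -360, -176, -192, -56] -> [-480, -312, -1080, -528, -576, -168]
  [-37, -19, -1, 5, -49, 35, 11, -29, 9] -> [296, 152, 8, -40, 392, -280, -88, 232, -72] -> [-40, -280, -88, -72] -> [-72, -88, -280, -40] -> [-216, -264, -840, -120]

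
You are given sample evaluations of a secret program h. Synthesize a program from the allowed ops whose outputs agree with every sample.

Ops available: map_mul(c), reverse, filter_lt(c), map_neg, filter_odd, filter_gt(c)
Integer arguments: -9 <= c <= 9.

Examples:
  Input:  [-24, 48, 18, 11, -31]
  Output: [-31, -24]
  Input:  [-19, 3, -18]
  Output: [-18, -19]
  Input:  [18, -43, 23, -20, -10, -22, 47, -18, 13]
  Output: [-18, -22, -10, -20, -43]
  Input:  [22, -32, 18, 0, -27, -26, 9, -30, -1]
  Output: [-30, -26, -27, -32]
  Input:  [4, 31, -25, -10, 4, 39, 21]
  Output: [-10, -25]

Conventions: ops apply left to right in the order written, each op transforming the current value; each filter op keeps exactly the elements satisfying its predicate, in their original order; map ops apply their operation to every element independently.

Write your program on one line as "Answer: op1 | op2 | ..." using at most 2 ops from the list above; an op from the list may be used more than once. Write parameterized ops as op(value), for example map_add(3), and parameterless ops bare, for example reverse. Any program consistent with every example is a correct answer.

reverse | filter_lt(-7)

Check, running the answer program on each example:
  [-24, 48, 18, 11, -31] -> [-31, 11, 18, 48, -24] -> [-31, -24]
  [-19, 3, -18] -> [-18, 3, -19] -> [-18, -19]
  [18, -43, 23, -20, -10, -22, 47, -18, 13] -> [13, -18, 47, -22, -10, -20, 23, -43, 18] -> [-18, -22, -10, -20, -43]
  [22, -32, 18, 0, -27, -26, 9, -30, -1] -> [-1, -30, 9, -26, -27, 0, 18, -32, 22] -> [-30, -26, -27, -32]
  [4, 31, -25, -10, 4, 39, 21] -> [21, 39, 4, -10, -25, 31, 4] -> [-10, -25]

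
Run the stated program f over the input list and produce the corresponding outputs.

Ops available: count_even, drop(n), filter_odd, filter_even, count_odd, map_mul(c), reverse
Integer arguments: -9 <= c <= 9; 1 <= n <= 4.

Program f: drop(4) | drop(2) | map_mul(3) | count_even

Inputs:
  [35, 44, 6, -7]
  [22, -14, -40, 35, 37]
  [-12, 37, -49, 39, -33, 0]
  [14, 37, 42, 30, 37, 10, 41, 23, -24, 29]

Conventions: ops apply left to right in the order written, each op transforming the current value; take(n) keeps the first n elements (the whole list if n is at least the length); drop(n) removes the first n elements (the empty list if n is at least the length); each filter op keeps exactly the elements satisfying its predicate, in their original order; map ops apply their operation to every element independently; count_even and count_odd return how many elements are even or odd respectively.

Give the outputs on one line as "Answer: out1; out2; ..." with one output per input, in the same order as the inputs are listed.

0; 0; 0; 1

Execution, op by op:
  [35, 44, 6, -7] -> [] -> [] -> [] -> 0
  [22, -14, -40, 35, 37] -> [37] -> [] -> [] -> 0
  [-12, 37, -49, 39, -33, 0] -> [-33, 0] -> [] -> [] -> 0
  [14, 37, 42, 30, 37, 10, 41, 23, -24, 29] -> [37, 10, 41, 23, -24, 29] -> [41, 23, -24, 29] -> [123, 69, -72, 87] -> 1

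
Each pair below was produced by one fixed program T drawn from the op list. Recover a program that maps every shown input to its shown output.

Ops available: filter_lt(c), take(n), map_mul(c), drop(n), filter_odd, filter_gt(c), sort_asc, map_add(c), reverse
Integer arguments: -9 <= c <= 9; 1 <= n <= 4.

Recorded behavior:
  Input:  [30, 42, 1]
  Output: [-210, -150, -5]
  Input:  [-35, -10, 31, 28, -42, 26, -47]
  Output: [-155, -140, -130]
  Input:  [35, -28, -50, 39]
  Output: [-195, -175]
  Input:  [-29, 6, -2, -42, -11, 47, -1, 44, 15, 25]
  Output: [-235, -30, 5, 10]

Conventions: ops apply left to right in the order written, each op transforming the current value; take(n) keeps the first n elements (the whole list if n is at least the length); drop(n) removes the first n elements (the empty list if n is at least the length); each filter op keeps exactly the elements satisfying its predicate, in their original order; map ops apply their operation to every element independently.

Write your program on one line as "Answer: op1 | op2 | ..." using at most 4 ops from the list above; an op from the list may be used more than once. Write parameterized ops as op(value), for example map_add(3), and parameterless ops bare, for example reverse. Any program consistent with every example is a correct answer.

filter_gt(-5) | map_mul(-5) | take(4) | sort_asc

Check, running the answer program on each example:
  [30, 42, 1] -> [30, 42, 1] -> [-150, -210, -5] -> [-150, -210, -5] -> [-210, -150, -5]
  [-35, -10, 31, 28, -42, 26, -47] -> [31, 28, 26] -> [-155, -140, -130] -> [-155, -140, -130] -> [-155, -140, -130]
  [35, -28, -50, 39] -> [35, 39] -> [-175, -195] -> [-175, -195] -> [-195, -175]
  [-29, 6, -2, -42, -11, 47, -1, 44, 15, 25] -> [6, -2, 47, -1, 44, 15, 25] -> [-30, 10, -235, 5, -220, -75, -125] -> [-30, 10, -235, 5] -> [-235, -30, 5, 10]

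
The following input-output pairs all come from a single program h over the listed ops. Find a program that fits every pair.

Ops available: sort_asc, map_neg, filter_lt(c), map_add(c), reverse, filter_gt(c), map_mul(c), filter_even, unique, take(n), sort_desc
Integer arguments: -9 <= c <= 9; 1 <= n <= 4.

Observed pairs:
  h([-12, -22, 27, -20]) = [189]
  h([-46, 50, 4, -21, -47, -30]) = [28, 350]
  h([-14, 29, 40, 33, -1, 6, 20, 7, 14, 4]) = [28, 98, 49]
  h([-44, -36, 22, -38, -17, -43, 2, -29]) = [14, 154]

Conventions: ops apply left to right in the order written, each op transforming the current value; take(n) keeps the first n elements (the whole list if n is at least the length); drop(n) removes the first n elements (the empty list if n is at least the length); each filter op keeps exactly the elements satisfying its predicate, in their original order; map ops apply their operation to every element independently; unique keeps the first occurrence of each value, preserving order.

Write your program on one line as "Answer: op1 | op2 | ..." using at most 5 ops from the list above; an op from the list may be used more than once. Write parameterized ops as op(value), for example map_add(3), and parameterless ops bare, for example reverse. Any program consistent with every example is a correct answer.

map_mul(-7) | reverse | filter_lt(7) | map_neg | take(3)

Check, running the answer program on each example:
  [-12, -22, 27, -20] -> [84, 154, -189, 140] -> [140, -189, 154, 84] -> [-189] -> [189] -> [189]
  [-46, 50, 4, -21, -47, -30] -> [322, -350, -28, 147, 329, 210] -> [210, 329, 147, -28, -350, 322] -> [-28, -350] -> [28, 350] -> [28, 350]
  [-14, 29, 40, 33, -1, 6, 20, 7, 14, 4] -> [98, -203, -280, -231, 7, -42, -140, -49, -98, -28] -> [-28, -98, -49, -140, -42, 7, -231, -280, -203, 98] -> [-28, -98, -49, -140, -42, -231, -280, -203] -> [28, 98, 49, 140, 42, 231, 280, 203] -> [28, 98, 49]
  [-44, -36, 22, -38, -17, -43, 2, -29] -> [308, 252, -154, 266, 119, 301, -14, 203] -> [203, -14, 301, 119, 266, -154, 252, 308] -> [-14, -154] -> [14, 154] -> [14, 154]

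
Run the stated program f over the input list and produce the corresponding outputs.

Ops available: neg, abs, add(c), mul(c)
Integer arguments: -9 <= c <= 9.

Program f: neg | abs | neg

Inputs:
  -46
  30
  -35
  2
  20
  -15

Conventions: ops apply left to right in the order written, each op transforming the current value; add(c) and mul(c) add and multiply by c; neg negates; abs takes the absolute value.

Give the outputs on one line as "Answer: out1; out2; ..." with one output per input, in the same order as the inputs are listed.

Execution, op by op:
  -46 -> 46 -> 46 -> -46
  30 -> -30 -> 30 -> -30
  -35 -> 35 -> 35 -> -35
  2 -> -2 -> 2 -> -2
  20 -> -20 -> 20 -> -20
  -15 -> 15 -> 15 -> -15

-46; -30; -35; -2; -20; -15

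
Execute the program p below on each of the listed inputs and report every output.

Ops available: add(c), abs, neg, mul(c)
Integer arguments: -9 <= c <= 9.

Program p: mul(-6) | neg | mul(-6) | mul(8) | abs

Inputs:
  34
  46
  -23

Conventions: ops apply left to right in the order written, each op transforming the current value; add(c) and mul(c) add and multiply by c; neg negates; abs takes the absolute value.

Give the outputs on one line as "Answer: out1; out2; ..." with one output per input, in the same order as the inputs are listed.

9792; 13248; 6624

Execution, op by op:
  34 -> -204 -> 204 -> -1224 -> -9792 -> 9792
  46 -> -276 -> 276 -> -1656 -> -13248 -> 13248
  -23 -> 138 -> -138 -> 828 -> 6624 -> 6624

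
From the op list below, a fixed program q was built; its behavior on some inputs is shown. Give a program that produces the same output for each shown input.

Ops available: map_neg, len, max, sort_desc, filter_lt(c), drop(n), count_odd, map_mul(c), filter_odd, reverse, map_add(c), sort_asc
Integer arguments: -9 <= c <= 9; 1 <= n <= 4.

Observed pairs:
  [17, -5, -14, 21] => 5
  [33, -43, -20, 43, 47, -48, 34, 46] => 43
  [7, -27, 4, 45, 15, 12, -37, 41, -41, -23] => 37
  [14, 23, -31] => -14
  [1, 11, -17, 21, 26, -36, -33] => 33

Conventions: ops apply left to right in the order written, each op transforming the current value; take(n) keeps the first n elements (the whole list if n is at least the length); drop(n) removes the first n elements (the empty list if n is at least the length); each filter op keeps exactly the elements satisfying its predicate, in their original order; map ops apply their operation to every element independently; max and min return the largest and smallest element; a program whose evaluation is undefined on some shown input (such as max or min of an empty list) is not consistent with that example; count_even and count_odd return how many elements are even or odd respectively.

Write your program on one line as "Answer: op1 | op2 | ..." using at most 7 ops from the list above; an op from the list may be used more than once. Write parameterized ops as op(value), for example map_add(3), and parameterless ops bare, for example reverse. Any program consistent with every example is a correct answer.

reverse | sort_asc | map_neg | drop(1) | sort_asc | max

Check, running the answer program on each example:
  [17, -5, -14, 21] -> [21, -14, -5, 17] -> [-14, -5, 17, 21] -> [14, 5, -17, -21] -> [5, -17, -21] -> [-21, -17, 5] -> 5
  [33, -43, -20, 43, 47, -48, 34, 46] -> [46, 34, -48, 47, 43, -20, -43, 33] -> [-48, -43, -20, 33, 34, 43, 46, 47] -> [48, 43, 20, -33, -34, -43, -46, -47] -> [43, 20, -33, -34, -43, -46, -47] -> [-47, -46, -43, -34, -33, 20, 43] -> 43
  [7, -27, 4, 45, 15, 12, -37, 41, -41, -23] -> [-23, -41, 41, -37, 12, 15, 45, 4, -27, 7] -> [-41, -37, -27, -23, 4, 7, 12, 15, 41, 45] -> [41, 37, 27, 23, -4, -7, -12, -15, -41, -45] -> [37, 27, 23, -4, -7, -12, -15, -41, -45] -> [-45, -41, -15, -12, -7, -4, 23, 27, 37] -> 37
  [14, 23, -31] -> [-31, 23, 14] -> [-31, 14, 23] -> [31, -14, -23] -> [-14, -23] -> [-23, -14] -> -14
  [1, 11, -17, 21, 26, -36, -33] -> [-33, -36, 26, 21, -17, 11, 1] -> [-36, -33, -17, 1, 11, 21, 26] -> [36, 33, 17, -1, -11, -21, -26] -> [33, 17, -1, -11, -21, -26] -> [-26, -21, -11, -1, 17, 33] -> 33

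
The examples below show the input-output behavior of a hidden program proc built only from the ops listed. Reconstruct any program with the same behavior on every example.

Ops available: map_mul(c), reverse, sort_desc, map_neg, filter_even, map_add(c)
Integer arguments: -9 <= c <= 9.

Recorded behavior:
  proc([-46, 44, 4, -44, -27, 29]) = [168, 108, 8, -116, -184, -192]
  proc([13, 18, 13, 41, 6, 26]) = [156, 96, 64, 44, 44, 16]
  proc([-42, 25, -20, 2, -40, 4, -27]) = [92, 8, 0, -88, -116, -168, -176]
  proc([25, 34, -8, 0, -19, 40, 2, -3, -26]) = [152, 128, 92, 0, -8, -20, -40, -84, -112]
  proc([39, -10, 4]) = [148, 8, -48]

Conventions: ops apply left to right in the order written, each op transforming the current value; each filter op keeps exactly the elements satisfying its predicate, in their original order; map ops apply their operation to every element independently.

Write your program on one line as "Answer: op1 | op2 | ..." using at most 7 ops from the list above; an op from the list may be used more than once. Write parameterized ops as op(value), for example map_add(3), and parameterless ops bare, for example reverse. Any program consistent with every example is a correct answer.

map_add(-2) | map_neg | reverse | map_neg | sort_desc | map_mul(4)

Check, running the answer program on each example:
  [-46, 44, 4, -44, -27, 29] -> [-48, 42, 2, -46, -29, 27] -> [48, -42, -2, 46, 29, -27] -> [-27, 29, 46, -2, -42, 48] -> [27, -29, -46, 2, 42, -48] -> [42, 27, 2, -29, -46, -48] -> [168, 108, 8, -116, -184, -192]
  [13, 18, 13, 41, 6, 26] -> [11, 16, 11, 39, 4, 24] -> [-11, -16, -11, -39, -4, -24] -> [-24, -4, -39, -11, -16, -11] -> [24, 4, 39, 11, 16, 11] -> [39, 24, 16, 11, 11, 4] -> [156, 96, 64, 44, 44, 16]
  [-42, 25, -20, 2, -40, 4, -27] -> [-44, 23, -22, 0, -42, 2, -29] -> [44, -23, 22, 0, 42, -2, 29] -> [29, -2, 42, 0, 22, -23, 44] -> [-29, 2, -42, 0, -22, 23, -44] -> [23, 2, 0, -22, -29, -42, -44] -> [92, 8, 0, -88, -116, -168, -176]
  [25, 34, -8, 0, -19, 40, 2, -3, -26] -> [23, 32, -10, -2, -21, 38, 0, -5, -28] -> [-23, -32, 10, 2, 21, -38, 0, 5, 28] -> [28, 5, 0, -38, 21, 2, 10, -32, -23] -> [-28, -5, 0, 38, -21, -2, -10, 32, 23] -> [38, 32, 23, 0, -2, -5, -10, -21, -28] -> [152, 128, 92, 0, -8, -20, -40, -84, -112]
  [39, -10, 4] -> [37, -12, 2] -> [-37, 12, -2] -> [-2, 12, -37] -> [2, -12, 37] -> [37, 2, -12] -> [148, 8, -48]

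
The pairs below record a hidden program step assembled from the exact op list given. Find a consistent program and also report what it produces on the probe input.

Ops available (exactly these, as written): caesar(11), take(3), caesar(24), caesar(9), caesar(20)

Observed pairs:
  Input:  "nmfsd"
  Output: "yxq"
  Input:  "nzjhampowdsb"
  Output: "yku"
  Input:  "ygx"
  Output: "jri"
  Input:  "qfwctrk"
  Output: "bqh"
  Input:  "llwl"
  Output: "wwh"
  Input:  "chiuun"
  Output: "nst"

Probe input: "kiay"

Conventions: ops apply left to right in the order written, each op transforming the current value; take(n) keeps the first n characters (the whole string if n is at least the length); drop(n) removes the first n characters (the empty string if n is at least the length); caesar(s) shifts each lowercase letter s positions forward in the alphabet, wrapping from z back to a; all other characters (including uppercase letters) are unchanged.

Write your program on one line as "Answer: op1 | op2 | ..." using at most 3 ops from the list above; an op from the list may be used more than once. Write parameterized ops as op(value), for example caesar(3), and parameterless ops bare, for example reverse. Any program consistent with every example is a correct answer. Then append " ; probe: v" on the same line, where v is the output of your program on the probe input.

caesar(11) | take(3) ; probe: "vtl"

Check, running the answer program on each example:
  "nmfsd" -> "yxqdo" -> "yxq"
  "nzjhampowdsb" -> "ykuslxazhodm" -> "yku"
  "ygx" -> "jri" -> "jri"
  "qfwctrk" -> "bqhnecv" -> "bqh"
  "llwl" -> "wwhw" -> "wwh"
  "chiuun" -> "nstffy" -> "nst"
  probe: "kiay" -> "vtlj" -> "vtl"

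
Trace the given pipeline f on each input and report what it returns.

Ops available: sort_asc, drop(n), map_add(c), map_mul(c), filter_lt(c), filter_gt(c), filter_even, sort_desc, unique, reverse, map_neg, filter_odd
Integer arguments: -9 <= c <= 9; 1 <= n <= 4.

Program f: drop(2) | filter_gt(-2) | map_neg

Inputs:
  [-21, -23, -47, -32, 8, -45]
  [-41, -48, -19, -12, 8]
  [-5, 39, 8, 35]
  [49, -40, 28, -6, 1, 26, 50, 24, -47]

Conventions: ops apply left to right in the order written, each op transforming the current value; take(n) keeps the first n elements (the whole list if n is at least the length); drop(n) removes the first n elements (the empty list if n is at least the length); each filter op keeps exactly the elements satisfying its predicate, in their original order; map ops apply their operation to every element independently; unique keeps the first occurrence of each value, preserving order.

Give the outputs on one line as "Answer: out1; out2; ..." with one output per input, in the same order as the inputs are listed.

Execution, op by op:
  [-21, -23, -47, -32, 8, -45] -> [-47, -32, 8, -45] -> [8] -> [-8]
  [-41, -48, -19, -12, 8] -> [-19, -12, 8] -> [8] -> [-8]
  [-5, 39, 8, 35] -> [8, 35] -> [8, 35] -> [-8, -35]
  [49, -40, 28, -6, 1, 26, 50, 24, -47] -> [28, -6, 1, 26, 50, 24, -47] -> [28, 1, 26, 50, 24] -> [-28, -1, -26, -50, -24]

[-8]; [-8]; [-8, -35]; [-28, -1, -26, -50, -24]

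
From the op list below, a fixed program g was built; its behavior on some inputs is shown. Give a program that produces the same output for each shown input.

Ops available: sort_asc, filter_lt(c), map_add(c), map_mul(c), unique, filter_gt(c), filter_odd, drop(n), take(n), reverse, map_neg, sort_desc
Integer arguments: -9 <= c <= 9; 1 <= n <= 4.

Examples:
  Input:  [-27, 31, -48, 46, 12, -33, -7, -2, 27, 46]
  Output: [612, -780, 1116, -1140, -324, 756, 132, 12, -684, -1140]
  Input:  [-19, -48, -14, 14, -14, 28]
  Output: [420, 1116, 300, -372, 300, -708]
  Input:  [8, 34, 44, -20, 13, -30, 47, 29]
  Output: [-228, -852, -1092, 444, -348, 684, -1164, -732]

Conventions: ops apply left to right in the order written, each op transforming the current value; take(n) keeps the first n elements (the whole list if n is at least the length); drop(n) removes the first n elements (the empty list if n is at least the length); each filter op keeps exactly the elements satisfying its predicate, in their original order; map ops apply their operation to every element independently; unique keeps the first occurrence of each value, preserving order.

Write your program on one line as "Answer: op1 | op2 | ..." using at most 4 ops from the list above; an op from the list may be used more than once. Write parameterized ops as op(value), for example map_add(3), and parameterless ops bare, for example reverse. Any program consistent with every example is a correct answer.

map_mul(-6) | map_add(-9) | map_mul(4)

Check, running the answer program on each example:
  [-27, 31, -48, 46, 12, -33, -7, -2, 27, 46] -> [162, -186, 288, -276, -72, 198, 42, 12, -162, -276] -> [153, -195, 279, -285, -81, 189, 33, 3, -171, -285] -> [612, -780, 1116, -1140, -324, 756, 132, 12, -684, -1140]
  [-19, -48, -14, 14, -14, 28] -> [114, 288, 84, -84, 84, -168] -> [105, 279, 75, -93, 75, -177] -> [420, 1116, 300, -372, 300, -708]
  [8, 34, 44, -20, 13, -30, 47, 29] -> [-48, -204, -264, 120, -78, 180, -282, -174] -> [-57, -213, -273, 111, -87, 171, -291, -183] -> [-228, -852, -1092, 444, -348, 684, -1164, -732]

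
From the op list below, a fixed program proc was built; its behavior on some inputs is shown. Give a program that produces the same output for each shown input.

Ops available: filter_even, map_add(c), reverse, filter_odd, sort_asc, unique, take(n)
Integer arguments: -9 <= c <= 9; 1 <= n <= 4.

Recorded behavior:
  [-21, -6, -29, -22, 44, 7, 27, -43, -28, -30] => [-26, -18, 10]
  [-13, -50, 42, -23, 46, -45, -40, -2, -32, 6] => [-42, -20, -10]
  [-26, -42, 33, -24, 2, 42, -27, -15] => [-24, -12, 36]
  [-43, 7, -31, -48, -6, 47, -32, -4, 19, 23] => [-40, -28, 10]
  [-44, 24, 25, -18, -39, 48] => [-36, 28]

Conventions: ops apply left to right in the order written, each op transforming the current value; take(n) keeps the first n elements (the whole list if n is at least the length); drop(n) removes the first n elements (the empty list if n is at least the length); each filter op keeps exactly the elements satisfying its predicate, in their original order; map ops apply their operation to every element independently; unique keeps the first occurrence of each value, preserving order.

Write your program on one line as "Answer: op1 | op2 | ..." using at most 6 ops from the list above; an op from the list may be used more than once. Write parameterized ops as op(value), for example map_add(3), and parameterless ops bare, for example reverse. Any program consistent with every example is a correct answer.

map_add(-9) | filter_even | take(3) | map_add(5) | map_add(7) | sort_asc

Check, running the answer program on each example:
  [-21, -6, -29, -22, 44, 7, 27, -43, -28, -30] -> [-30, -15, -38, -31, 35, -2, 18, -52, -37, -39] -> [-30, -38, -2, 18, -52] -> [-30, -38, -2] -> [-25, -33, 3] -> [-18, -26, 10] -> [-26, -18, 10]
  [-13, -50, 42, -23, 46, -45, -40, -2, -32, 6] -> [-22, -59, 33, -32, 37, -54, -49, -11, -41, -3] -> [-22, -32, -54] -> [-22, -32, -54] -> [-17, -27, -49] -> [-10, -20, -42] -> [-42, -20, -10]
  [-26, -42, 33, -24, 2, 42, -27, -15] -> [-35, -51, 24, -33, -7, 33, -36, -24] -> [24, -36, -24] -> [24, -36, -24] -> [29, -31, -19] -> [36, -24, -12] -> [-24, -12, 36]
  [-43, 7, -31, -48, -6, 47, -32, -4, 19, 23] -> [-52, -2, -40, -57, -15, 38, -41, -13, 10, 14] -> [-52, -2, -40, 38, 10, 14] -> [-52, -2, -40] -> [-47, 3, -35] -> [-40, 10, -28] -> [-40, -28, 10]
  [-44, 24, 25, -18, -39, 48] -> [-53, 15, 16, -27, -48, 39] -> [16, -48] -> [16, -48] -> [21, -43] -> [28, -36] -> [-36, 28]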